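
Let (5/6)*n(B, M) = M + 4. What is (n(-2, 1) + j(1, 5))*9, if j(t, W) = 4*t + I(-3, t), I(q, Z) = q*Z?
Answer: 63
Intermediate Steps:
I(q, Z) = Z*q
n(B, M) = 24/5 + 6*M/5 (n(B, M) = 6*(M + 4)/5 = 6*(4 + M)/5 = 24/5 + 6*M/5)
j(t, W) = t (j(t, W) = 4*t + t*(-3) = 4*t - 3*t = t)
(n(-2, 1) + j(1, 5))*9 = ((24/5 + (6/5)*1) + 1)*9 = ((24/5 + 6/5) + 1)*9 = (6 + 1)*9 = 7*9 = 63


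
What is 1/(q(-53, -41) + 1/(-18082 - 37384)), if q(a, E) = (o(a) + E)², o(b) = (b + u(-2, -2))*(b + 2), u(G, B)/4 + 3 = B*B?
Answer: 55466/335112482023 ≈ 1.6551e-7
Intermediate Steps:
u(G, B) = -12 + 4*B² (u(G, B) = -12 + 4*(B*B) = -12 + 4*B²)
o(b) = (2 + b)*(4 + b) (o(b) = (b + (-12 + 4*(-2)²))*(b + 2) = (b + (-12 + 4*4))*(2 + b) = (b + (-12 + 16))*(2 + b) = (b + 4)*(2 + b) = (4 + b)*(2 + b) = (2 + b)*(4 + b))
q(a, E) = (8 + E + a² + 6*a)² (q(a, E) = ((8 + a² + 6*a) + E)² = (8 + E + a² + 6*a)²)
1/(q(-53, -41) + 1/(-18082 - 37384)) = 1/((8 - 41 + (-53)² + 6*(-53))² + 1/(-18082 - 37384)) = 1/((8 - 41 + 2809 - 318)² + 1/(-55466)) = 1/(2458² - 1/55466) = 1/(6041764 - 1/55466) = 1/(335112482023/55466) = 55466/335112482023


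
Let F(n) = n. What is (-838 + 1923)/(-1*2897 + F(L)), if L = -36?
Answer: -155/419 ≈ -0.36993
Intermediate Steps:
(-838 + 1923)/(-1*2897 + F(L)) = (-838 + 1923)/(-1*2897 - 36) = 1085/(-2897 - 36) = 1085/(-2933) = 1085*(-1/2933) = -155/419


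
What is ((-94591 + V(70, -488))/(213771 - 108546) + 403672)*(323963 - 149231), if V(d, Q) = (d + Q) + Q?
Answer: 2473989075705532/35075 ≈ 7.0534e+10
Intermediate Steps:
V(d, Q) = d + 2*Q (V(d, Q) = (Q + d) + Q = d + 2*Q)
((-94591 + V(70, -488))/(213771 - 108546) + 403672)*(323963 - 149231) = ((-94591 + (70 + 2*(-488)))/(213771 - 108546) + 403672)*(323963 - 149231) = ((-94591 + (70 - 976))/105225 + 403672)*174732 = ((-94591 - 906)*(1/105225) + 403672)*174732 = (-95497*1/105225 + 403672)*174732 = (-95497/105225 + 403672)*174732 = (42476290703/105225)*174732 = 2473989075705532/35075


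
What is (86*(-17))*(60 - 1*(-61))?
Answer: -176902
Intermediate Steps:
(86*(-17))*(60 - 1*(-61)) = -1462*(60 + 61) = -1462*121 = -176902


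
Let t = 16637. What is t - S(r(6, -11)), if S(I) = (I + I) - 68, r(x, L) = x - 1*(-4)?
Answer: 16685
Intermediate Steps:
r(x, L) = 4 + x (r(x, L) = x + 4 = 4 + x)
S(I) = -68 + 2*I (S(I) = 2*I - 68 = -68 + 2*I)
t - S(r(6, -11)) = 16637 - (-68 + 2*(4 + 6)) = 16637 - (-68 + 2*10) = 16637 - (-68 + 20) = 16637 - 1*(-48) = 16637 + 48 = 16685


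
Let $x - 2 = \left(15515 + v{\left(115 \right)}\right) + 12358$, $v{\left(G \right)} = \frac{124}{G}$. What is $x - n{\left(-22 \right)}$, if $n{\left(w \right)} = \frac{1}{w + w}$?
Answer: $\frac{141053071}{5060} \approx 27876.0$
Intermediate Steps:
$n{\left(w \right)} = \frac{1}{2 w}$
$x = \frac{3205749}{115}$ ($x = 2 + \left(\left(15515 + \frac{124}{115}\right) + 12358\right) = 2 + \left(\frac{1784349}{115} + 12358\right) = 2 + \frac{3205519}{115} = \frac{3205749}{115} \approx 27876.0$)
$x - n{\left(-22 \right)} = \frac{3205749}{115} - \frac{1}{2 \left(-22\right)} = \frac{3205749}{115} - \frac{1}{2} \left(- \frac{1}{22}\right) = \frac{3205749}{115} - - \frac{1}{44} = \frac{3205749}{115} + \frac{1}{44} = \frac{141053071}{5060}$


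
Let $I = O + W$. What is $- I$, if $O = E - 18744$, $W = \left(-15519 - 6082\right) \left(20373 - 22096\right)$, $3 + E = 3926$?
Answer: $-37203702$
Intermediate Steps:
$E = 3923$ ($E = -3 + 3926 = 3923$)
$W = 37218523$ ($W = \left(-21601\right) \left(-1723\right) = 37218523$)
$O = -14821$ ($O = 3923 - 18744 = -14821$)
$I = 37203702$ ($I = -14821 + 37218523 = 37203702$)
$- I = \left(-1\right) 37203702 = -37203702$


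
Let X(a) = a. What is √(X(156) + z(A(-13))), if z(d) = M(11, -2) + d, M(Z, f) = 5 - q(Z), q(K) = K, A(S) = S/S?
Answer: √151 ≈ 12.288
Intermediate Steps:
A(S) = 1
M(Z, f) = 5 - Z
z(d) = -6 + d (z(d) = (5 - 1*11) + d = (5 - 11) + d = -6 + d)
√(X(156) + z(A(-13))) = √(156 + (-6 + 1)) = √(156 - 5) = √151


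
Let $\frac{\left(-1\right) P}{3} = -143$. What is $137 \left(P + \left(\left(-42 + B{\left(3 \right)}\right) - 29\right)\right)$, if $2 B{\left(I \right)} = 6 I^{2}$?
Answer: $52745$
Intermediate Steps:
$B{\left(I \right)} = 3 I^{2}$ ($B{\left(I \right)} = \frac{6 I^{2}}{2} = 3 I^{2}$)
$P = 429$ ($P = \left(-3\right) \left(-143\right) = 429$)
$137 \left(P + \left(\left(-42 + B{\left(3 \right)}\right) - 29\right)\right) = 137 \left(429 - \left(71 - 27\right)\right) = 137 \left(429 + \left(\left(-42 + 3 \cdot 9\right) - 29\right)\right) = 137 \left(429 + \left(\left(-42 + 27\right) - 29\right)\right) = 137 \left(429 - 44\right) = 137 \cdot 385 = 52745$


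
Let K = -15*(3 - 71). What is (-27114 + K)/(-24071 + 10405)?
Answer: 13047/6833 ≈ 1.9094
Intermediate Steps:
K = 1020 (K = -15*(-68) = 1020)
(-27114 + K)/(-24071 + 10405) = (-27114 + 1020)/(-24071 + 10405) = -26094/(-13666) = -26094*(-1/13666) = 13047/6833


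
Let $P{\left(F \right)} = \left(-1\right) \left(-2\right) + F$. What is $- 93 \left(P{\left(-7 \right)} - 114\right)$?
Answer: $11067$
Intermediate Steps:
$P{\left(F \right)} = 2 + F$
$- 93 \left(P{\left(-7 \right)} - 114\right) = - 93 \left(\left(2 - 7\right) - 114\right) = - 93 \left(-5 - 114\right) = \left(-93\right) \left(-119\right) = 11067$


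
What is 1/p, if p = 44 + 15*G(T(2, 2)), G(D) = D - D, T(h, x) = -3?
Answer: 1/44 ≈ 0.022727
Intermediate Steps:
G(D) = 0
p = 44 (p = 44 + 15*0 = 44 + 0 = 44)
1/p = 1/44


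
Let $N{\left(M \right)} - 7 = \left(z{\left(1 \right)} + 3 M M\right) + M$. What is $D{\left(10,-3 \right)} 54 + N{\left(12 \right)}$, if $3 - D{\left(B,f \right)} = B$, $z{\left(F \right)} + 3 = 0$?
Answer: $70$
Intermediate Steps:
$z{\left(F \right)} = -3$ ($z{\left(F \right)} = -3 + 0 = -3$)
$D{\left(B,f \right)} = 3 - B$
$N{\left(M \right)} = 4 + M + 3 M^{2}$ ($N{\left(M \right)} = 7 + \left(\left(-3 + 3 M M\right) + M\right) = 7 + \left(\left(-3 + 3 M^{2}\right) + M\right) = 7 + \left(-3 + M + 3 M^{2}\right) = 4 + M + 3 M^{2}$)
$D{\left(10,-3 \right)} 54 + N{\left(12 \right)} = \left(3 - 10\right) 54 + \left(4 + 12 + 3 \cdot 12^{2}\right) = \left(3 - 10\right) 54 + \left(4 + 12 + 3 \cdot 144\right) = \left(-7\right) 54 + \left(4 + 12 + 432\right) = -378 + 448 = 70$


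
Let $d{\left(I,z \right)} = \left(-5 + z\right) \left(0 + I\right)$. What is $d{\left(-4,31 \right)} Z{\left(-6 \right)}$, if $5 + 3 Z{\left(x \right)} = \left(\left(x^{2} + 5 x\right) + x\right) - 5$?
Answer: $\frac{1040}{3} \approx 346.67$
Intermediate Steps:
$d{\left(I,z \right)} = I \left(-5 + z\right)$ ($d{\left(I,z \right)} = \left(-5 + z\right) I = I \left(-5 + z\right)$)
$Z{\left(x \right)} = - \frac{10}{3} + 2 x + \frac{x^{2}}{3}$ ($Z{\left(x \right)} = - \frac{5}{3} + \frac{\left(\left(x^{2} + 5 x\right) + x\right) - 5}{3} = - \frac{5}{3} + \frac{\left(x^{2} + 6 x\right) - 5}{3} = - \frac{5}{3} + \frac{-5 + x^{2} + 6 x}{3} = - \frac{5}{3} + \left(- \frac{5}{3} + 2 x + \frac{x^{2}}{3}\right) = - \frac{10}{3} + 2 x + \frac{x^{2}}{3}$)
$d{\left(-4,31 \right)} Z{\left(-6 \right)} = - 4 \left(-5 + 31\right) \left(- \frac{10}{3} + 2 \left(-6\right) + \frac{\left(-6\right)^{2}}{3}\right) = \left(-4\right) 26 \left(- \frac{10}{3} - 12 + \frac{1}{3} \cdot 36\right) = - 104 \left(- \frac{10}{3} - 12 + 12\right) = \left(-104\right) \left(- \frac{10}{3}\right) = \frac{1040}{3}$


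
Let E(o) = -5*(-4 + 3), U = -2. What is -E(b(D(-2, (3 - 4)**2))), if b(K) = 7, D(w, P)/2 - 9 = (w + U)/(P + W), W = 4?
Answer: -5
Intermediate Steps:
D(w, P) = 18 + 2*(-2 + w)/(4 + P) (D(w, P) = 18 + 2*((w - 2)/(P + 4)) = 18 + 2*((-2 + w)/(4 + P)) = 18 + 2*(-2 + w)/(4 + P))
E(o) = 5 (E(o) = -5*(-1) = 5)
-E(b(D(-2, (3 - 4)**2))) = -1*5 = -5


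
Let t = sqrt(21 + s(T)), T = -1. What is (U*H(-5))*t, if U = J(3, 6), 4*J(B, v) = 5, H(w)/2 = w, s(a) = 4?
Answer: -125/2 ≈ -62.500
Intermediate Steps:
H(w) = 2*w
t = 5 (t = sqrt(21 + 4) = sqrt(25) = 5)
J(B, v) = 5/4 (J(B, v) = (1/4)*5 = 5/4)
U = 5/4 ≈ 1.2500
(U*H(-5))*t = (5*(2*(-5))/4)*5 = ((5/4)*(-10))*5 = -25/2*5 = -125/2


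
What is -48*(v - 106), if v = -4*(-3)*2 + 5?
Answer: 3696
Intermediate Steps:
v = 29 (v = 12*2 + 5 = 24 + 5 = 29)
-48*(v - 106) = -48*(29 - 106) = -48*(-77) = 3696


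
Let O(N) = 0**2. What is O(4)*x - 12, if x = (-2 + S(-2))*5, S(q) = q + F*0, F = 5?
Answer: -12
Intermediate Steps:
S(q) = q (S(q) = q + 5*0 = q + 0 = q)
O(N) = 0
x = -20 (x = (-2 - 2)*5 = -4*5 = -20)
O(4)*x - 12 = 0*(-20) - 12 = 0 - 12 = -12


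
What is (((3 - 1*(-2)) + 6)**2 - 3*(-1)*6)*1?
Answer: 139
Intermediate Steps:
(((3 - 1*(-2)) + 6)**2 - 3*(-1)*6)*1 = (((3 + 2) + 6)**2 + 3*6)*1 = ((5 + 6)**2 + 18)*1 = (11**2 + 18)*1 = (121 + 18)*1 = 139*1 = 139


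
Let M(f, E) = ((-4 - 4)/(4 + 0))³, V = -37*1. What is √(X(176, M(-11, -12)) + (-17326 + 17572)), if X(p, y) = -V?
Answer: √283 ≈ 16.823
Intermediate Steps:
V = -37
M(f, E) = -8 (M(f, E) = (-8/4)³ = (-8*¼)³ = (-2)³ = -8)
X(p, y) = 37 (X(p, y) = -1*(-37) = 37)
√(X(176, M(-11, -12)) + (-17326 + 17572)) = √(37 + (-17326 + 17572)) = √(37 + 246) = √283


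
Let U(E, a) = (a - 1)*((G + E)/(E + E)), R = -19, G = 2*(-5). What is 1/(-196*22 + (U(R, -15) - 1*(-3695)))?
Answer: -19/11955 ≈ -0.0015893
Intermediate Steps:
G = -10
U(E, a) = (-1 + a)*(-10 + E)/(2*E) (U(E, a) = (a - 1)*((-10 + E)/(E + E)) = (-1 + a)*((-10 + E)/((2*E))) = (-1 + a)*((-10 + E)*(1/(2*E))) = (-1 + a)*((-10 + E)/(2*E)) = (-1 + a)*(-10 + E)/(2*E))
1/(-196*22 + (U(R, -15) - 1*(-3695))) = 1/(-196*22 + ((½)*(10 - 10*(-15) - 19*(-1 - 15))/(-19) - 1*(-3695))) = 1/(-4312 + ((½)*(-1/19)*(10 + 150 - 19*(-16)) + 3695)) = 1/(-4312 + ((½)*(-1/19)*(10 + 150 + 304) + 3695)) = 1/(-4312 + ((½)*(-1/19)*464 + 3695)) = 1/(-4312 + (-232/19 + 3695)) = 1/(-4312 + 69973/19) = 1/(-11955/19) = -19/11955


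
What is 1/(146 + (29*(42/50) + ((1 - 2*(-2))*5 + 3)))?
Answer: 25/4959 ≈ 0.0050413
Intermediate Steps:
1/(146 + (29*(42/50) + ((1 - 2*(-2))*5 + 3))) = 1/(146 + (29*(42*(1/50)) + ((1 + 4)*5 + 3))) = 1/(146 + (29*(21/25) + (5*5 + 3))) = 1/(146 + (609/25 + (25 + 3))) = 1/(146 + (609/25 + 28)) = 1/(146 + 1309/25) = 1/(4959/25) = 25/4959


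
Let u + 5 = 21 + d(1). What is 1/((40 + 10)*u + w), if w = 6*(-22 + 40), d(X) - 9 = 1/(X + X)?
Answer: 1/1383 ≈ 0.00072307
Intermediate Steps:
d(X) = 9 + 1/(2*X) (d(X) = 9 + 1/(X + X) = 9 + 1/(2*X))
u = 51/2 (u = -5 + (21 + (9 + (½)/1)) = -5 + (21 + (9 + (½)*1)) = -5 + (21 + (9 + ½)) = -5 + (21 + 19/2) = -5 + 61/2 = 51/2 ≈ 25.500)
w = 108 (w = 6*18 = 108)
1/((40 + 10)*u + w) = 1/((40 + 10)*(51/2) + 108) = 1/(50*(51/2) + 108) = 1/(1275 + 108) = 1/1383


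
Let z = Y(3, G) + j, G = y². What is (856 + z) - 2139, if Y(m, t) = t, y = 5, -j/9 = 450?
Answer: -5308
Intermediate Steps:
j = -4050 (j = -9*450 = -4050)
G = 25 (G = 5² = 25)
z = -4025 (z = 25 - 4050 = -4025)
(856 + z) - 2139 = (856 - 4025) - 2139 = -3169 - 2139 = -5308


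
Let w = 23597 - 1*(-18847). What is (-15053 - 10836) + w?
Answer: 16555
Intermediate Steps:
w = 42444 (w = 23597 + 18847 = 42444)
(-15053 - 10836) + w = (-15053 - 10836) + 42444 = -25889 + 42444 = 16555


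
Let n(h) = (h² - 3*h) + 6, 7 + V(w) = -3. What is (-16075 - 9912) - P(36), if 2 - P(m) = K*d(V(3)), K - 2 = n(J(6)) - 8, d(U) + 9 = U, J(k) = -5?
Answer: -26749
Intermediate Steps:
V(w) = -10 (V(w) = -7 - 3 = -10)
n(h) = 6 + h² - 3*h
d(U) = -9 + U
K = 40 (K = 2 + ((6 + (-5)² - 3*(-5)) - 8) = 2 + ((6 + 25 + 15) - 8) = 2 + (46 - 8) = 2 + 38 = 40)
P(m) = 762 (P(m) = 2 - 40*(-9 - 10) = 2 - 40*(-19) = 2 - 1*(-760) = 2 + 760 = 762)
(-16075 - 9912) - P(36) = (-16075 - 9912) - 1*762 = -25987 - 762 = -26749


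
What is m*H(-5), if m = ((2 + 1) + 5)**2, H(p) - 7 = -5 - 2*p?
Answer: 768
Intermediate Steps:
H(p) = 2 - 2*p (H(p) = 7 + (-5 - 2*p) = 2 - 2*p)
m = 64 (m = (3 + 5)**2 = 8**2 = 64)
m*H(-5) = 64*(2 - 2*(-5)) = 64*(2 + 10) = 64*12 = 768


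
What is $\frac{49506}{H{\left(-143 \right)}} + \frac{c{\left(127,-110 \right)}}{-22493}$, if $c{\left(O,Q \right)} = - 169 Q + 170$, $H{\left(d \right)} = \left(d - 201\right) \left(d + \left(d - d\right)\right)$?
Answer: $\frac{95348269}{553237828} \approx 0.17235$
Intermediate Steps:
$H{\left(d \right)} = d \left(-201 + d\right)$ ($H{\left(d \right)} = \left(-201 + d\right) \left(d + 0\right) = \left(-201 + d\right) d = d \left(-201 + d\right)$)
$c{\left(O,Q \right)} = 170 - 169 Q$
$\frac{49506}{H{\left(-143 \right)}} + \frac{c{\left(127,-110 \right)}}{-22493} = \frac{49506}{\left(-143\right) \left(-201 - 143\right)} + \frac{170 - -18590}{-22493} = \frac{49506}{\left(-143\right) \left(-344\right)} + \left(170 + 18590\right) \left(- \frac{1}{22493}\right) = \frac{49506}{49192} + 18760 \left(- \frac{1}{22493}\right) = 49506 \cdot \frac{1}{49192} - \frac{18760}{22493} = \frac{24753}{24596} - \frac{18760}{22493} = \frac{95348269}{553237828}$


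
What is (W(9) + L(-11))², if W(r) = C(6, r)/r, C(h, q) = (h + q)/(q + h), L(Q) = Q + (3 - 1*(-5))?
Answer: 676/81 ≈ 8.3457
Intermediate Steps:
L(Q) = 8 + Q (L(Q) = Q + (3 + 5) = Q + 8 = 8 + Q)
C(h, q) = 1 (C(h, q) = (h + q)/(h + q) = 1)
W(r) = 1/r
(W(9) + L(-11))² = (1/9 + (8 - 11))² = (⅑ - 3)² = (-26/9)² = 676/81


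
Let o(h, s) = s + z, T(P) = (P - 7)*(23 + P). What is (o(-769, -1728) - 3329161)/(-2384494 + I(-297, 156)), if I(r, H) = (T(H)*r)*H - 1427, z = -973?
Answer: 3331862/1238106693 ≈ 0.0026911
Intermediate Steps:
T(P) = (-7 + P)*(23 + P)
o(h, s) = -973 + s (o(h, s) = s - 973 = -973 + s)
I(r, H) = -1427 + H*r*(-161 + H² + 16*H) (I(r, H) = ((-161 + H² + 16*H)*r)*H - 1427 = (r*(-161 + H² + 16*H))*H - 1427 = H*r*(-161 + H² + 16*H) - 1427 = -1427 + H*r*(-161 + H² + 16*H))
(o(-769, -1728) - 3329161)/(-2384494 + I(-297, 156)) = ((-973 - 1728) - 3329161)/(-2384494 + (-1427 + 156*(-297)*(-161 + 156² + 16*156))) = (-2701 - 3329161)/(-2384494 + (-1427 + 156*(-297)*(-161 + 24336 + 2496))) = -3331862/(-2384494 + (-1427 + 156*(-297)*26671)) = -3331862/(-2384494 + (-1427 - 1235720772)) = -3331862/(-2384494 - 1235722199) = -3331862/(-1238106693) = -3331862*(-1/1238106693) = 3331862/1238106693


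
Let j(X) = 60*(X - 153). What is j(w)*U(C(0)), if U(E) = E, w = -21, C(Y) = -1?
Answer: 10440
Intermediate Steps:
j(X) = -9180 + 60*X (j(X) = 60*(-153 + X) = -9180 + 60*X)
j(w)*U(C(0)) = (-9180 + 60*(-21))*(-1) = (-9180 - 1260)*(-1) = -10440*(-1) = 10440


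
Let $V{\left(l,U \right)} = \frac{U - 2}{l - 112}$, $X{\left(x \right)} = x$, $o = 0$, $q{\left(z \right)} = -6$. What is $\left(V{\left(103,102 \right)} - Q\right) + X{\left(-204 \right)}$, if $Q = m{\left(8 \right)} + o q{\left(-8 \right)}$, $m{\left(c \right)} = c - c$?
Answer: $- \frac{1936}{9} \approx -215.11$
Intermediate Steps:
$m{\left(c \right)} = 0$
$V{\left(l,U \right)} = \frac{-2 + U}{-112 + l}$
$Q = 0$ ($Q = 0 + 0 \left(-6\right) = 0 + 0 = 0$)
$\left(V{\left(103,102 \right)} - Q\right) + X{\left(-204 \right)} = \left(\frac{-2 + 102}{-112 + 103} - 0\right) - 204 = \left(\frac{1}{-9} \cdot 100 + 0\right) - 204 = \left(\left(- \frac{1}{9}\right) 100 + 0\right) - 204 = \left(- \frac{100}{9} + 0\right) - 204 = - \frac{100}{9} - 204 = - \frac{1936}{9}$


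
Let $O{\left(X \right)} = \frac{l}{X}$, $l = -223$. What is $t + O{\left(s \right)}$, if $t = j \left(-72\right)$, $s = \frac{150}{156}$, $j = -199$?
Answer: $\frac{352402}{25} \approx 14096.0$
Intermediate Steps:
$s = \frac{25}{26}$ ($s = 150 \cdot \frac{1}{156} = \frac{25}{26} \approx 0.96154$)
$O{\left(X \right)} = - \frac{223}{X}$
$t = 14328$ ($t = \left(-199\right) \left(-72\right) = 14328$)
$t + O{\left(s \right)} = 14328 - \frac{223}{\frac{25}{26}} = 14328 - \frac{5798}{25} = \frac{352402}{25}$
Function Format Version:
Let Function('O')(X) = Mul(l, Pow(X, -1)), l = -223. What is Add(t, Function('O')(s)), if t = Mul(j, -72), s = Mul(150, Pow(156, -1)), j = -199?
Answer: Rational(352402, 25) ≈ 14096.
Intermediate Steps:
s = Rational(25, 26) (s = Mul(150, Rational(1, 156)) = Rational(25, 26) ≈ 0.96154)
Function('O')(X) = Mul(-223, Pow(X, -1))
t = 14328 (t = Mul(-199, -72) = 14328)
Add(t, Function('O')(s)) = Add(14328, Mul(-223, Pow(Rational(25, 26), -1))) = Add(14328, Mul(-223, Rational(26, 25))) = Add(14328, Rational(-5798, 25)) = Rational(352402, 25)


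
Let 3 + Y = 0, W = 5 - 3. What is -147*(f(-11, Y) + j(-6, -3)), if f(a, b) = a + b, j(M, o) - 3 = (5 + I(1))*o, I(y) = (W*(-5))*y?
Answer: -588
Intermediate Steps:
W = 2
Y = -3 (Y = -3 + 0 = -3)
I(y) = -10*y (I(y) = (2*(-5))*y = -10*y)
j(M, o) = 3 - 5*o (j(M, o) = 3 + (5 - 10*1)*o = 3 + (5 - 10)*o = 3 - 5*o)
-147*(f(-11, Y) + j(-6, -3)) = -147*((-11 - 3) + (3 - 5*(-3))) = -147*(-14 + (3 + 15)) = -147*(-14 + 18) = -147*4 = -588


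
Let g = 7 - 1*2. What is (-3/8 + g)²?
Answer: 1369/64 ≈ 21.391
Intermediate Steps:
g = 5 (g = 7 - 2 = 5)
(-3/8 + g)² = (-3/8 + 5)² = (37/8)² = 1369/64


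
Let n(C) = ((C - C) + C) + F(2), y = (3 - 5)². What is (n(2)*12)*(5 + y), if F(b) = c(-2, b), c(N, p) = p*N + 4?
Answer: 216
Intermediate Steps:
c(N, p) = 4 + N*p (c(N, p) = N*p + 4 = 4 + N*p)
F(b) = 4 - 2*b
y = 4 (y = (-2)² = 4)
n(C) = C (n(C) = ((C - C) + C) + (4 - 2*2) = (0 + C) + (4 - 4) = C + 0 = C)
(n(2)*12)*(5 + y) = (2*12)*(5 + 4) = 24*9 = 216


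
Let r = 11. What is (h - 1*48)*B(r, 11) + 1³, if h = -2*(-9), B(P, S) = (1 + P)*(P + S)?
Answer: -7919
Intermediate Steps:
h = 18
(h - 1*48)*B(r, 11) + 1³ = (18 - 1*48)*(11 + 11 + 11² + 11*11) + 1³ = (18 - 48)*(11 + 11 + 121 + 121) + 1 = -30*264 + 1 = -7920 + 1 = -7919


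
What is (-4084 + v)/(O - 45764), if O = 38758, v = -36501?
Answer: 40585/7006 ≈ 5.7929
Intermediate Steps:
(-4084 + v)/(O - 45764) = (-4084 - 36501)/(38758 - 45764) = -40585/(-7006) = -40585*(-1/7006) = 40585/7006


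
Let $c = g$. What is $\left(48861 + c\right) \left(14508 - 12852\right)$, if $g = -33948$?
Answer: $24695928$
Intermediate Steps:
$c = -33948$
$\left(48861 + c\right) \left(14508 - 12852\right) = \left(48861 - 33948\right) \left(14508 - 12852\right) = 14913 \cdot 1656 = 24695928$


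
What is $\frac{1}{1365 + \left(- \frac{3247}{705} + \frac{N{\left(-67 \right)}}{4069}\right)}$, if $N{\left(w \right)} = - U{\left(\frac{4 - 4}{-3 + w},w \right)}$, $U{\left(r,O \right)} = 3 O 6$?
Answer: $\frac{2868645}{3903338612} \approx 0.00073492$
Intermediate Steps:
$U{\left(r,O \right)} = 18 O$
$N{\left(w \right)} = - 18 w$
$\frac{1}{1365 + \left(- \frac{3247}{705} + \frac{N{\left(-67 \right)}}{4069}\right)} = \frac{1}{1365 - \left(\frac{3247}{705} - \frac{\left(-18\right) \left(-67\right)}{4069}\right)} = \frac{1}{1365 + \left(\left(-3247\right) \frac{1}{705} + 1206 \cdot \frac{1}{4069}\right)} = \frac{1}{1365 + \left(- \frac{3247}{705} + \frac{1206}{4069}\right)} = \frac{1}{1365 - \frac{12361813}{2868645}} = \frac{1}{\frac{3903338612}{2868645}} = \frac{2868645}{3903338612}$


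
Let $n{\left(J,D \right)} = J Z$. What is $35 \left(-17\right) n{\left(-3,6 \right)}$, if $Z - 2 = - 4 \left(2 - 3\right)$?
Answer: $10710$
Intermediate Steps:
$Z = 6$ ($Z = 2 - 4 \left(2 - 3\right) = 2 - -4 = 2 + 4 = 6$)
$n{\left(J,D \right)} = 6 J$ ($n{\left(J,D \right)} = J 6 = 6 J$)
$35 \left(-17\right) n{\left(-3,6 \right)} = 35 \left(-17\right) 6 \left(-3\right) = \left(-595\right) \left(-18\right) = 10710$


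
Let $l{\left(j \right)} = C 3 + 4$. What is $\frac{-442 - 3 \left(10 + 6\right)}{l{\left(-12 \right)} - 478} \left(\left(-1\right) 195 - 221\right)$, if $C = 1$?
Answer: $- \frac{203840}{471} \approx -432.78$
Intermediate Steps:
$l{\left(j \right)} = 7$ ($l{\left(j \right)} = 1 \cdot 3 + 4 = 3 + 4 = 7$)
$\frac{-442 - 3 \left(10 + 6\right)}{l{\left(-12 \right)} - 478} \left(\left(-1\right) 195 - 221\right) = \frac{-442 - 3 \left(10 + 6\right)}{7 - 478} \left(\left(-1\right) 195 - 221\right) = \frac{-442 - 48}{-471} \left(-195 - 221\right) = \left(-442 - 48\right) \left(- \frac{1}{471}\right) \left(-416\right) = \left(-490\right) \left(- \frac{1}{471}\right) \left(-416\right) = \frac{490}{471} \left(-416\right) = - \frac{203840}{471}$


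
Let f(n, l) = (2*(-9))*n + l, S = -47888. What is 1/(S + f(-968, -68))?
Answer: -1/30532 ≈ -3.2753e-5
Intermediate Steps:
f(n, l) = l - 18*n (f(n, l) = -18*n + l = l - 18*n)
1/(S + f(-968, -68)) = 1/(-47888 + (-68 - 18*(-968))) = 1/(-47888 + (-68 + 17424)) = 1/(-47888 + 17356) = 1/(-30532) = -1/30532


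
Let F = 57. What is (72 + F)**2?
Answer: 16641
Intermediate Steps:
(72 + F)**2 = (72 + 57)**2 = 129**2 = 16641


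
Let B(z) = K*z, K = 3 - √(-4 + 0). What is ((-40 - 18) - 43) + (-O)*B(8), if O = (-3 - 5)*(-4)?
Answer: -869 + 512*I ≈ -869.0 + 512.0*I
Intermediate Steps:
O = 32 (O = -8*(-4) = 32)
K = 3 - 2*I (K = 3 - √(-4) = 3 - 2*I ≈ 3.0 - 2.0*I)
B(z) = z*(3 - 2*I) (B(z) = (3 - 2*I)*z = z*(3 - 2*I))
((-40 - 18) - 43) + (-O)*B(8) = ((-40 - 18) - 43) + (-1*32)*(8*(3 - 2*I)) = (-58 - 43) - 32*(24 - 16*I) = -101 + (-768 + 512*I) = -869 + 512*I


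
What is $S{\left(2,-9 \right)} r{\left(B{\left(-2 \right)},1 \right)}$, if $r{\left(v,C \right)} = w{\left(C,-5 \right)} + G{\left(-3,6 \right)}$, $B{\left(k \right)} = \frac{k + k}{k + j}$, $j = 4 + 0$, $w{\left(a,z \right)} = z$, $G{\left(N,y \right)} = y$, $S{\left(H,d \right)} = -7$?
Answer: $-7$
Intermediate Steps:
$j = 4$
$B{\left(k \right)} = \frac{2 k}{4 + k}$ ($B{\left(k \right)} = \frac{k + k}{k + 4} = \frac{2 k}{4 + k}$)
$r{\left(v,C \right)} = 1$ ($r{\left(v,C \right)} = -5 + 6 = 1$)
$S{\left(2,-9 \right)} r{\left(B{\left(-2 \right)},1 \right)} = \left(-7\right) 1 = -7$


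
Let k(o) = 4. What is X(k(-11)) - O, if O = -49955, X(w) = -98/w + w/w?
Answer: 99863/2 ≈ 49932.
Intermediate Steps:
X(w) = 1 - 98/w (X(w) = -98/w + 1 = 1 - 98/w)
X(k(-11)) - O = (-98 + 4)/4 - 1*(-49955) = (¼)*(-94) + 49955 = -47/2 + 49955 = 99863/2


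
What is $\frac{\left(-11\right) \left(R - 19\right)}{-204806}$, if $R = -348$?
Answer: $- \frac{4037}{204806} \approx -0.019711$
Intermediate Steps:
$\frac{\left(-11\right) \left(R - 19\right)}{-204806} = \frac{\left(-11\right) \left(-348 - 19\right)}{-204806} = \left(-11\right) \left(-367\right) \left(- \frac{1}{204806}\right) = 4037 \left(- \frac{1}{204806}\right) = - \frac{4037}{204806}$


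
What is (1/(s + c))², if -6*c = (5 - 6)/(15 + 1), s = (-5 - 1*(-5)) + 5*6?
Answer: 9216/8300161 ≈ 0.0011103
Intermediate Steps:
s = 30 (s = (-5 + 5) + 30 = 0 + 30 = 30)
c = 1/96 (c = -(5 - 6)/(6*(15 + 1)) = -(-1)/(6*16) = -⅙*(-1/16) = 1/96 ≈ 0.010417)
(1/(s + c))² = (1/(30 + 1/96))² = (1/(2881/96))² = (96/2881)² = 9216/8300161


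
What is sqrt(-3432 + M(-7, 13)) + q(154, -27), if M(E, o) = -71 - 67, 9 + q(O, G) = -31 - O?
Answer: -194 + I*sqrt(3570) ≈ -194.0 + 59.749*I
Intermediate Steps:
q(O, G) = -40 - O (q(O, G) = -9 + (-31 - O) = -40 - O)
M(E, o) = -138
sqrt(-3432 + M(-7, 13)) + q(154, -27) = sqrt(-3432 - 138) + (-40 - 1*154) = sqrt(-3570) + (-40 - 154) = I*sqrt(3570) - 194 = -194 + I*sqrt(3570)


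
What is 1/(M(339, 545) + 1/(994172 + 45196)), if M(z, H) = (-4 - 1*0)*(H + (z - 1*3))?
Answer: -1039368/3662732831 ≈ -0.00028377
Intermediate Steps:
M(z, H) = 12 - 4*H - 4*z (M(z, H) = (-4 + 0)*(H + (z - 3)) = -4*(H + (-3 + z)) = -4*(-3 + H + z) = 12 - 4*H - 4*z)
1/(M(339, 545) + 1/(994172 + 45196)) = 1/((12 - 4*545 - 4*339) + 1/(994172 + 45196)) = 1/((12 - 2180 - 1356) + 1/1039368) = 1/(-3524 + 1/1039368) = 1/(-3662732831/1039368) = -1039368/3662732831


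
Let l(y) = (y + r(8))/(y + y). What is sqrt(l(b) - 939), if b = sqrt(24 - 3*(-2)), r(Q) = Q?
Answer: sqrt(-844650 + 120*sqrt(30))/30 ≈ 30.623*I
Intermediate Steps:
b = sqrt(30) (b = sqrt(24 + 6) = sqrt(30) ≈ 5.4772)
l(y) = (8 + y)/(2*y) (l(y) = (y + 8)/(y + y) = (8 + y)/((2*y)) = (8 + y)*(1/(2*y)) = (8 + y)/(2*y))
sqrt(l(b) - 939) = sqrt((8 + sqrt(30))/(2*(sqrt(30))) - 939) = sqrt((sqrt(30)/30)*(8 + sqrt(30))/2 - 939) = sqrt(sqrt(30)*(8 + sqrt(30))/60 - 939) = sqrt(-939 + sqrt(30)*(8 + sqrt(30))/60)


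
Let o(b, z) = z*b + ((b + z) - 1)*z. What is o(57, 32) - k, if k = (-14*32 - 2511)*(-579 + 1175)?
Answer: 1768204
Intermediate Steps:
o(b, z) = b*z + z*(-1 + b + z) (o(b, z) = b*z + (-1 + b + z)*z = b*z + z*(-1 + b + z))
k = -1763564 (k = (-448 - 2511)*596 = -2959*596 = -1763564)
o(57, 32) - k = 32*(-1 + 32 + 2*57) - 1*(-1763564) = 32*(-1 + 32 + 114) + 1763564 = 32*145 + 1763564 = 4640 + 1763564 = 1768204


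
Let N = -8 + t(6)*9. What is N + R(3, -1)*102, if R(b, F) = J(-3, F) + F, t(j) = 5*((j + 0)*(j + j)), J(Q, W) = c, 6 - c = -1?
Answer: 3844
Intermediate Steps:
c = 7 (c = 6 - 1*(-1) = 6 + 1 = 7)
J(Q, W) = 7
t(j) = 10*j**2 (t(j) = 5*(j*(2*j)) = 5*(2*j**2) = 10*j**2)
R(b, F) = 7 + F
N = 3232 (N = -8 + (10*6**2)*9 = -8 + (10*36)*9 = -8 + 360*9 = -8 + 3240 = 3232)
N + R(3, -1)*102 = 3232 + (7 - 1)*102 = 3232 + 6*102 = 3232 + 612 = 3844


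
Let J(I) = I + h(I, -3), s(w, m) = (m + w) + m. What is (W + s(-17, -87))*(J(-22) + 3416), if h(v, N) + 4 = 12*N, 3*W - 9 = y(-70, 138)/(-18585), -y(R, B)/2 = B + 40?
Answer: -11718410912/18585 ≈ -6.3053e+5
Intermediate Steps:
s(w, m) = w + 2*m
y(R, B) = -80 - 2*B (y(R, B) = -2*(B + 40) = -2*(40 + B) = -80 - 2*B)
W = 167621/55755 (W = 3 + ((-80 - 2*138)/(-18585))/3 = 3 + ((-80 - 276)*(-1/18585))/3 = 3 + (-356*(-1/18585))/3 = 3 + (⅓)*(356/18585) = 3 + 356/55755 = 167621/55755 ≈ 3.0064)
h(v, N) = -4 + 12*N
J(I) = -40 + I (J(I) = I + (-4 + 12*(-3)) = I + (-4 - 36) = I - 40 = -40 + I)
(W + s(-17, -87))*(J(-22) + 3416) = (167621/55755 + (-17 + 2*(-87)))*((-40 - 22) + 3416) = (167621/55755 + (-17 - 174))*(-62 + 3416) = (167621/55755 - 191)*3354 = -10481584/55755*3354 = -11718410912/18585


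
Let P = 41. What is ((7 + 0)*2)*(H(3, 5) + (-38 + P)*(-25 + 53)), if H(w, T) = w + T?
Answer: 1288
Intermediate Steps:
H(w, T) = T + w
((7 + 0)*2)*(H(3, 5) + (-38 + P)*(-25 + 53)) = ((7 + 0)*2)*((5 + 3) + (-38 + 41)*(-25 + 53)) = (7*2)*(8 + 3*28) = 14*(8 + 84) = 14*92 = 1288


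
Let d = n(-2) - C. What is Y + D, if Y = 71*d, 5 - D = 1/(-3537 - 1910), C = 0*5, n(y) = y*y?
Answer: 1574184/5447 ≈ 289.00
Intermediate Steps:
n(y) = y²
C = 0
D = 27236/5447 (D = 5 - 1/(-3537 - 1910) = 5 - 1/(-5447) = 5 - 1*(-1/5447) = 5 + 1/5447 = 27236/5447 ≈ 5.0002)
d = 4 (d = (-2)² - 1*0 = 4 + 0 = 4)
Y = 284 (Y = 71*4 = 284)
Y + D = 284 + 27236/5447 = 1574184/5447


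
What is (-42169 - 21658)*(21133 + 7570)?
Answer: -1832026381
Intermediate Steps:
(-42169 - 21658)*(21133 + 7570) = -63827*28703 = -1832026381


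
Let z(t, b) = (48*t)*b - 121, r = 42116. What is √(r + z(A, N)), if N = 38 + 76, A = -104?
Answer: 7*I*√10757 ≈ 726.01*I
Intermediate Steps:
N = 114
z(t, b) = -121 + 48*b*t (z(t, b) = 48*b*t - 121 = -121 + 48*b*t)
√(r + z(A, N)) = √(42116 + (-121 + 48*114*(-104))) = √(42116 + (-121 - 569088)) = √(42116 - 569209) = √(-527093) = 7*I*√10757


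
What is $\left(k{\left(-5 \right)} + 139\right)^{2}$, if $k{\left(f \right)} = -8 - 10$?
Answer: $14641$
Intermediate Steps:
$k{\left(f \right)} = -18$ ($k{\left(f \right)} = -8 - 10 = -18$)
$\left(k{\left(-5 \right)} + 139\right)^{2} = \left(-18 + 139\right)^{2} = 121^{2} = 14641$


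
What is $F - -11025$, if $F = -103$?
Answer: $10922$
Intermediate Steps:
$F - -11025 = -103 - -11025 = -103 + 11025 = 10922$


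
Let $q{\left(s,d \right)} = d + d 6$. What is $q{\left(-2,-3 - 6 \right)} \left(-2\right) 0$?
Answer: $0$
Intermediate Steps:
$q{\left(s,d \right)} = 7 d$ ($q{\left(s,d \right)} = d + 6 d = 7 d$)
$q{\left(-2,-3 - 6 \right)} \left(-2\right) 0 = 7 \left(-3 - 6\right) \left(-2\right) 0 = 7 \left(-9\right) \left(-2\right) 0 = \left(-63\right) \left(-2\right) 0 = 126 \cdot 0 = 0$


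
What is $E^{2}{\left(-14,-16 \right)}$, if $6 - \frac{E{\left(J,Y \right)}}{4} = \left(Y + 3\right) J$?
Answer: $495616$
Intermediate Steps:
$E{\left(J,Y \right)} = 24 - 4 J \left(3 + Y\right)$ ($E{\left(J,Y \right)} = 24 - 4 \left(Y + 3\right) J = 24 - 4 \left(3 + Y\right) J = 24 - 4 J \left(3 + Y\right)$)
$E^{2}{\left(-14,-16 \right)} = \left(24 - -168 - \left(-56\right) \left(-16\right)\right)^{2} = \left(24 + 168 - 896\right)^{2} = \left(-704\right)^{2} = 495616$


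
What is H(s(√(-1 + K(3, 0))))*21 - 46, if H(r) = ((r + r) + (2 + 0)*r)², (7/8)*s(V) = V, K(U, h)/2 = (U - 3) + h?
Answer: -3394/7 ≈ -484.86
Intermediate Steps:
K(U, h) = -6 + 2*U + 2*h (K(U, h) = 2*((U - 3) + h) = 2*((-3 + U) + h) = 2*(-3 + U + h) = -6 + 2*U + 2*h)
s(V) = 8*V/7
H(r) = 16*r² (H(r) = (2*r + 2*r)² = (4*r)² = 16*r²)
H(s(√(-1 + K(3, 0))))*21 - 46 = (16*(8*√(-1 + (-6 + 2*3 + 2*0))/7)²)*21 - 46 = (16*(8*√(-1 + (-6 + 6 + 0))/7)²)*21 - 46 = (16*(8*√(-1 + 0)/7)²)*21 - 46 = (16*(8*√(-1)/7)²)*21 - 46 = (16*(8*I/7)²)*21 - 46 = (16*(-64/49))*21 - 46 = -1024/49*21 - 46 = -3072/7 - 46 = -3394/7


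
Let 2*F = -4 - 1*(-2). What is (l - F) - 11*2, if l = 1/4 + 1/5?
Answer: -411/20 ≈ -20.550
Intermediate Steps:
F = -1 (F = (-4 - 1*(-2))/2 = (-4 + 2)/2 = (½)*(-2) = -1)
l = 9/20 (l = 1*(¼) + 1*(⅕) = ¼ + ⅕ = 9/20 ≈ 0.45000)
(l - F) - 11*2 = (9/20 - 1*(-1)) - 11*2 = (9/20 + 1) - 22 = 29/20 - 22 = -411/20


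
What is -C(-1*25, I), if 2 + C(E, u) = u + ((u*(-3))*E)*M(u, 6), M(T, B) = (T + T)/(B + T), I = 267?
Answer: -3588565/91 ≈ -39435.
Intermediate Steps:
M(T, B) = 2*T/(B + T) (M(T, B) = (2*T)/(B + T) = 2*T/(B + T))
C(E, u) = -2 + u - 6*E*u**2/(6 + u) (C(E, u) = -2 + (u + ((u*(-3))*E)*(2*u/(6 + u))) = -2 + (u + ((-3*u)*E)*(2*u/(6 + u))) = -2 + (u + (-3*E*u)*(2*u/(6 + u))) = -2 + (u - 6*E*u**2/(6 + u)) = -2 + u - 6*E*u**2/(6 + u))
-C(-1*25, I) = -((-2 + 267)*(6 + 267) - 6*(-1*25)*267**2)/(6 + 267) = -(265*273 - 6*(-25)*71289)/273 = -(72345 + 10693350)/273 = -10765695/273 = -1*3588565/91 = -3588565/91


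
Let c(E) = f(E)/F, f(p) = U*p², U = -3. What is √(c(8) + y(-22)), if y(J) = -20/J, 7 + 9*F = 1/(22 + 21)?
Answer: √751982/55 ≈ 15.767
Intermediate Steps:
f(p) = -3*p²
F = -100/129 (F = -7/9 + 1/(9*(22 + 21)) = -7/9 + (⅑)/43 = -7/9 + (⅑)*(1/43) = -7/9 + 1/387 = -100/129 ≈ -0.77519)
c(E) = 387*E²/100 (c(E) = (-3*E²)/(-100/129) = -3*E²*(-129/100) = 387*E²/100)
√(c(8) + y(-22)) = √((387/100)*8² - 20/(-22)) = √((387/100)*64 - 20*(-1/22)) = √(6192/25 + 10/11) = √(68362/275) = √751982/55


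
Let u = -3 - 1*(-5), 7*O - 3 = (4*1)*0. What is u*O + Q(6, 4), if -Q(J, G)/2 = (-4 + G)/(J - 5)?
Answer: 6/7 ≈ 0.85714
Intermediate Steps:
Q(J, G) = -2*(-4 + G)/(-5 + J) (Q(J, G) = -2*(-4 + G)/(J - 5) = -2*(-4 + G)/(-5 + J))
O = 3/7 (O = 3/7 + ((4*1)*0)/7 = 3/7 + (4*0)/7 = 3/7 + (⅐)*0 = 3/7 + 0 = 3/7 ≈ 0.42857)
u = 2 (u = -3 + 5 = 2)
u*O + Q(6, 4) = 2*(3/7) + 2*(4 - 1*4)/(-5 + 6) = 6/7 + 2*(4 - 4)/1 = 6/7 + 2*1*0 = 6/7 + 0 = 6/7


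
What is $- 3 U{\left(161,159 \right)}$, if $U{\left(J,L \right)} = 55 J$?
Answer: $-26565$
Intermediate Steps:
$- 3 U{\left(161,159 \right)} = - 3 \cdot 55 \cdot 161 = \left(-3\right) 8855 = -26565$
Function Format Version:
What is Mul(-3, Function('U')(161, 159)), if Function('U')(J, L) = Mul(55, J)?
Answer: -26565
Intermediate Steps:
Mul(-3, Function('U')(161, 159)) = Mul(-3, Mul(55, 161)) = Mul(-3, 8855) = -26565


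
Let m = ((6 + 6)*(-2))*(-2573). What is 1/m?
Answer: 1/61752 ≈ 1.6194e-5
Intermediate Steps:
m = 61752 (m = (12*(-2))*(-2573) = -24*(-2573) = 61752)
1/m = 1/61752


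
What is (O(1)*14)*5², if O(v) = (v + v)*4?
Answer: 2800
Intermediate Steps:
O(v) = 8*v (O(v) = (2*v)*4 = 8*v)
(O(1)*14)*5² = ((8*1)*14)*5² = (8*14)*25 = 112*25 = 2800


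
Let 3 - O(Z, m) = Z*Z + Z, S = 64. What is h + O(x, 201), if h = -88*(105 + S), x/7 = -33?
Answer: -67999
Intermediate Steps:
x = -231 (x = 7*(-33) = -231)
h = -14872 (h = -88*(105 + 64) = -88*169 = -14872)
O(Z, m) = 3 - Z - Z**2 (O(Z, m) = 3 - (Z*Z + Z) = 3 - (Z**2 + Z) = 3 - (Z + Z**2) = 3 + (-Z - Z**2) = 3 - Z - Z**2)
h + O(x, 201) = -14872 + (3 - 1*(-231) - 1*(-231)**2) = -14872 + (3 + 231 - 1*53361) = -14872 + (3 + 231 - 53361) = -14872 - 53127 = -67999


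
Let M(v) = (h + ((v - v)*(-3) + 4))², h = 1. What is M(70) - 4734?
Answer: -4709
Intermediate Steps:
M(v) = 25 (M(v) = (1 + ((v - v)*(-3) + 4))² = (1 + (0*(-3) + 4))² = (1 + (0 + 4))² = (1 + 4)² = 5² = 25)
M(70) - 4734 = 25 - 4734 = -4709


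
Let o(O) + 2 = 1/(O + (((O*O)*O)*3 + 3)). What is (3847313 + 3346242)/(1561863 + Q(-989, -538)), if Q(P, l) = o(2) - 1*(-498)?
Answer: 208613095/45308412 ≈ 4.6043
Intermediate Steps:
o(O) = -2 + 1/(3 + O + 3*O³) (o(O) = -2 + 1/(O + (((O*O)*O)*3 + 3)) = -2 + 1/(O + ((O²*O)*3 + 3)) = -2 + 1/(O + (O³*3 + 3)) = -2 + 1/(O + (3*O³ + 3)) = -2 + 1/(O + (3 + 3*O³)) = -2 + 1/(3 + O + 3*O³))
Q(P, l) = 14385/29 (Q(P, l) = (-5 - 6*2³ - 2*2)/(3 + 2 + 3*2³) - 1*(-498) = (-5 - 6*8 - 4)/(3 + 2 + 3*8) + 498 = (-5 - 48 - 4)/(3 + 2 + 24) + 498 = -57/29 + 498 = 14385/29)
(3847313 + 3346242)/(1561863 + Q(-989, -538)) = (3847313 + 3346242)/(1561863 + 14385/29) = 7193555/(45308412/29) = 7193555*(29/45308412) = 208613095/45308412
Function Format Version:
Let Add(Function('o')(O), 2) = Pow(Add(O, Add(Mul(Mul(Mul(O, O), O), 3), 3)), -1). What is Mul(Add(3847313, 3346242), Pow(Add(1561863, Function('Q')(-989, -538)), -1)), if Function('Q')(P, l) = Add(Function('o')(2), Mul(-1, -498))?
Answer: Rational(208613095, 45308412) ≈ 4.6043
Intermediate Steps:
Function('o')(O) = Add(-2, Pow(Add(3, O, Mul(3, Pow(O, 3))), -1)) (Function('o')(O) = Add(-2, Pow(Add(O, Add(Mul(Mul(Mul(O, O), O), 3), 3)), -1)) = Add(-2, Pow(Add(O, Add(Mul(Mul(Pow(O, 2), O), 3), 3)), -1)) = Add(-2, Pow(Add(O, Add(Mul(Pow(O, 3), 3), 3)), -1)) = Add(-2, Pow(Add(O, Add(Mul(3, Pow(O, 3)), 3)), -1)) = Add(-2, Pow(Add(O, Add(3, Mul(3, Pow(O, 3)))), -1)) = Add(-2, Pow(Add(3, O, Mul(3, Pow(O, 3))), -1)))
Function('Q')(P, l) = Rational(14385, 29) (Function('Q')(P, l) = Add(Mul(Pow(Add(3, 2, Mul(3, Pow(2, 3))), -1), Add(-5, Mul(-6, Pow(2, 3)), Mul(-2, 2))), Mul(-1, -498)) = Add(Mul(Pow(Add(3, 2, Mul(3, 8)), -1), Add(-5, Mul(-6, 8), -4)), 498) = Add(Mul(Pow(Add(3, 2, 24), -1), Add(-5, -48, -4)), 498) = Add(Mul(Pow(29, -1), -57), 498) = Add(Mul(Rational(1, 29), -57), 498) = Add(Rational(-57, 29), 498) = Rational(14385, 29))
Mul(Add(3847313, 3346242), Pow(Add(1561863, Function('Q')(-989, -538)), -1)) = Mul(Add(3847313, 3346242), Pow(Add(1561863, Rational(14385, 29)), -1)) = Mul(7193555, Pow(Rational(45308412, 29), -1)) = Mul(7193555, Rational(29, 45308412)) = Rational(208613095, 45308412)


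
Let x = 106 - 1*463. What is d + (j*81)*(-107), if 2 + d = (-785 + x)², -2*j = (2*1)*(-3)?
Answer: 1278161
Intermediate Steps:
x = -357 (x = 106 - 463 = -357)
j = 3 (j = -2*1*(-3)/2 = -(-3) = -½*(-6) = 3)
d = 1304162 (d = -2 + (-785 - 357)² = -2 + (-1142)² = -2 + 1304164 = 1304162)
d + (j*81)*(-107) = 1304162 + (3*81)*(-107) = 1304162 + 243*(-107) = 1304162 - 26001 = 1278161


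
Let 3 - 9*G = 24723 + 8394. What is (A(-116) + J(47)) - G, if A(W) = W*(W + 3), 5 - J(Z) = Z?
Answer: 50236/3 ≈ 16745.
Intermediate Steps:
J(Z) = 5 - Z
A(W) = W*(3 + W)
G = -11038/3 (G = 1/3 - (24723 + 8394)/9 = 1/3 - 1/9*33117 = 1/3 - 11039/3 = -11038/3 ≈ -3679.3)
(A(-116) + J(47)) - G = (-116*(3 - 116) + (5 - 1*47)) - 1*(-11038/3) = (-116*(-113) + (5 - 47)) + 11038/3 = (13108 - 42) + 11038/3 = 13066 + 11038/3 = 50236/3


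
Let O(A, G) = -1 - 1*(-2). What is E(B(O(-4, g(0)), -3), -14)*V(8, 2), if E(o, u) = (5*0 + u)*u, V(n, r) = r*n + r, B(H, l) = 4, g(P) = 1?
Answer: 3528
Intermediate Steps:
O(A, G) = 1 (O(A, G) = -1 + 2 = 1)
V(n, r) = r + n*r (V(n, r) = n*r + r = r + n*r)
E(o, u) = u² (E(o, u) = (0 + u)*u = u*u = u²)
E(B(O(-4, g(0)), -3), -14)*V(8, 2) = (-14)²*(2*(1 + 8)) = 196*(2*9) = 196*18 = 3528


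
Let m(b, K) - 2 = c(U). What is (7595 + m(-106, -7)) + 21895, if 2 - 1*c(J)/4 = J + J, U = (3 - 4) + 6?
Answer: 29460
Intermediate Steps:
U = 5 (U = -1 + 6 = 5)
c(J) = 8 - 8*J (c(J) = 8 - 4*(J + J) = 8 - 8*J)
m(b, K) = -30 (m(b, K) = 2 + (8 - 8*5) = 2 + (8 - 40) = 2 - 32 = -30)
(7595 + m(-106, -7)) + 21895 = (7595 - 30) + 21895 = 7565 + 21895 = 29460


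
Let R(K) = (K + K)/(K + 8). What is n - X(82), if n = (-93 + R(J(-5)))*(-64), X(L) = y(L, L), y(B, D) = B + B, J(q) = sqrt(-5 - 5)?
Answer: 213516/37 - 512*I*sqrt(10)/37 ≈ 5770.7 - 43.759*I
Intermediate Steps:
J(q) = I*sqrt(10) (J(q) = sqrt(-10) = I*sqrt(10))
R(K) = 2*K/(8 + K) (R(K) = (2*K)/(8 + K) = 2*K/(8 + K))
y(B, D) = 2*B
X(L) = 2*L
n = 5952 - 128*I*sqrt(10)/(8 + I*sqrt(10)) (n = (-93 + 2*(I*sqrt(10))/(8 + I*sqrt(10)))*(-64) = (-93 + 2*I*sqrt(10)/(8 + I*sqrt(10)))*(-64) = 5952 - 128*I*sqrt(10)/(8 + I*sqrt(10)) ≈ 5934.7 - 43.759*I)
n - X(82) = (219584/37 - 512*I*sqrt(10)/37) - 2*82 = (219584/37 - 512*I*sqrt(10)/37) - 1*164 = (219584/37 - 512*I*sqrt(10)/37) - 164 = 213516/37 - 512*I*sqrt(10)/37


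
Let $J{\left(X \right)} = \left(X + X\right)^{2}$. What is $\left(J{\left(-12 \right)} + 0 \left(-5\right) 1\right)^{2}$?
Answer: $331776$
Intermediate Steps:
$J{\left(X \right)} = 4 X^{2}$ ($J{\left(X \right)} = \left(2 X\right)^{2} = 4 X^{2}$)
$\left(J{\left(-12 \right)} + 0 \left(-5\right) 1\right)^{2} = \left(4 \left(-12\right)^{2} + 0 \left(-5\right) 1\right)^{2} = \left(4 \cdot 144 + 0 \cdot 1\right)^{2} = \left(576 + 0\right)^{2} = 576^{2} = 331776$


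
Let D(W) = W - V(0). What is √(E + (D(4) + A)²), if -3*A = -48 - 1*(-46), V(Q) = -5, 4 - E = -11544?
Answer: √104773/3 ≈ 107.90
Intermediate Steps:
E = 11548 (E = 4 - 1*(-11544) = 4 + 11544 = 11548)
D(W) = 5 + W (D(W) = W - 1*(-5) = W + 5 = 5 + W)
A = ⅔ (A = -(-48 - 1*(-46))/3 = -(-48 + 46)/3 = -⅓*(-2) = ⅔ ≈ 0.66667)
√(E + (D(4) + A)²) = √(11548 + ((5 + 4) + ⅔)²) = √(11548 + (9 + ⅔)²) = √(11548 + (29/3)²) = √(11548 + 841/9) = √(104773/9) = √104773/3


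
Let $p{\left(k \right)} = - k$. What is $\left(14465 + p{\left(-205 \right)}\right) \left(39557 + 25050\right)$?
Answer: $947784690$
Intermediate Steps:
$\left(14465 + p{\left(-205 \right)}\right) \left(39557 + 25050\right) = \left(14465 - -205\right) \left(39557 + 25050\right) = \left(14465 + 205\right) 64607 = 14670 \cdot 64607 = 947784690$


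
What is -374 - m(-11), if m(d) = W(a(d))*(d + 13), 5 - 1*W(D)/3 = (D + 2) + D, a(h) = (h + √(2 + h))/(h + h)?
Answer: -386 - 18*I/11 ≈ -386.0 - 1.6364*I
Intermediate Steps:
a(h) = (h + √(2 + h))/(2*h) (a(h) = (h + √(2 + h))/((2*h)) = (h + √(2 + h))*(1/(2*h)) = (h + √(2 + h))/(2*h))
W(D) = 9 - 6*D (W(D) = 15 - 3*((D + 2) + D) = 15 - 3*((2 + D) + D) = 15 - 3*(2 + 2*D) = 15 + (-6 - 6*D) = 9 - 6*D)
m(d) = (9 - 3*(d + √(2 + d))/d)*(13 + d) (m(d) = (9 - 3*(d + √(2 + d))/d)*(d + 13) = (9 - 3*(d + √(2 + d))/d)*(13 + d))
-374 - m(-11) = -374 - 3*(13 - 11)*(-√(2 - 11) + 2*(-11))/(-11) = -374 - 3*(-1)*2*(-√(-9) - 22)/11 = -374 - 3*(-1)*2*(-3*I - 22)/11 = -374 - 3*(-1)*2*(-22 - 3*I)/11 = -374 - (12 + 18*I/11) = -374 + (-12 - 18*I/11) = -386 - 18*I/11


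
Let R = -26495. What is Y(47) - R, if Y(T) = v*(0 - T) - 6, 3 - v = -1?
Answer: 26301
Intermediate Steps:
v = 4 (v = 3 - 1*(-1) = 3 + 1 = 4)
Y(T) = -6 - 4*T (Y(T) = 4*(0 - T) - 6 = 4*(-T) - 6 = -4*T - 6 = -6 - 4*T)
Y(47) - R = (-6 - 4*47) - 1*(-26495) = (-6 - 188) + 26495 = -194 + 26495 = 26301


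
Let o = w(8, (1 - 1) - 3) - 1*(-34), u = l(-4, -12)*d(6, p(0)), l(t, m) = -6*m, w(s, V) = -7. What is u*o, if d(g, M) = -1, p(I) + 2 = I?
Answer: -1944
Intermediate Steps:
p(I) = -2 + I
l(t, m) = -6*m
u = -72 (u = -6*(-12)*(-1) = 72*(-1) = -72)
o = 27 (o = -7 - 1*(-34) = -7 + 34 = 27)
u*o = -72*27 = -1944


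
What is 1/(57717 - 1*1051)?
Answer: 1/56666 ≈ 1.7647e-5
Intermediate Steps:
1/(57717 - 1*1051) = 1/(57717 - 1051) = 1/56666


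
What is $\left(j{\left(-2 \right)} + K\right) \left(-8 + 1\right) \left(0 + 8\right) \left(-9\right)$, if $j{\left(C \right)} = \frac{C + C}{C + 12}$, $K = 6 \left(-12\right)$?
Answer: $- \frac{182448}{5} \approx -36490.0$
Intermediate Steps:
$K = -72$
$j{\left(C \right)} = \frac{2 C}{12 + C}$
$\left(j{\left(-2 \right)} + K\right) \left(-8 + 1\right) \left(0 + 8\right) \left(-9\right) = \left(2 \left(-2\right) \frac{1}{12 - 2} - 72\right) \left(-8 + 1\right) \left(0 + 8\right) \left(-9\right) = \left(2 \left(-2\right) \frac{1}{10} - 72\right) \left(-7\right) 8 \left(-9\right) = \left(2 \left(-2\right) \frac{1}{10} - 72\right) \left(\left(-56\right) \left(-9\right)\right) = \left(- \frac{2}{5} - 72\right) 504 = \left(- \frac{362}{5}\right) 504 = - \frac{182448}{5}$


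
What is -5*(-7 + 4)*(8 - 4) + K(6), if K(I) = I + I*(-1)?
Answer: 60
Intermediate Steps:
K(I) = 0 (K(I) = I - I = 0)
-5*(-7 + 4)*(8 - 4) + K(6) = -5*(-7 + 4)*(8 - 4) + 0 = -(-15)*4 + 0 = -5*(-12) + 0 = 60 + 0 = 60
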